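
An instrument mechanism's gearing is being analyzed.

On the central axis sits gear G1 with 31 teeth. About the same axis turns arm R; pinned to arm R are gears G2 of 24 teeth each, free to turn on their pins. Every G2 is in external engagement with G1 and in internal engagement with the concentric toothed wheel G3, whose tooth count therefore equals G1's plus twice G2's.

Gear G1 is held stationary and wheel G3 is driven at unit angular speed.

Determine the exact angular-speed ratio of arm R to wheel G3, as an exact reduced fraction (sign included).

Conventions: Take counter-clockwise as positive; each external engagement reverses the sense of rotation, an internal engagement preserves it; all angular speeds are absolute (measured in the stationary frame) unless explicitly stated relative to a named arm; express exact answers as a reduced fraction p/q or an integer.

topology: planetary set — G1 31T / G2 24T / G3 79T, arm = carrier (Willis)
ring teeth: 31 + 2·24 = 79
31(ω_sun−ω_arm) = −79(ω_ring−ω_arm),  ω_sun = 0, ω_ring = 1
31(0−ω_arm) = −79(1−ω_arm)  ⇒  110·ω_arm = 79  ⇒  ω_arm = 79/110
ω_out/ω_in = 79/110

79/110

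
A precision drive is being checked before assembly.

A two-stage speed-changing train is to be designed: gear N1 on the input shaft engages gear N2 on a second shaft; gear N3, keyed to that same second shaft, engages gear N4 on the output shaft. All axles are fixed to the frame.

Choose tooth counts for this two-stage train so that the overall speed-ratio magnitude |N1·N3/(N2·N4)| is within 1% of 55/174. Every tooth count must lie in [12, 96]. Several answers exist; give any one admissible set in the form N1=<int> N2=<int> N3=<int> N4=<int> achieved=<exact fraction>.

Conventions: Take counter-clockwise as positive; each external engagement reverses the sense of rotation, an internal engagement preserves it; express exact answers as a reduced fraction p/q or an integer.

N1=15 N2=12 N3=22 N4=87 achieved=55/174

design class (target 55/174): fixed-axis compound train
target = 55/174 in lowest terms: an exact hit needs N1·N3 = k·55 and N2·N4 = k·174 for one integer k, every count in [12, 96]; additionally prefer no 1:1 stage (N1 ≠ N2, N3 ≠ N4)
k = 1…5: no 1:1-free in-range split of k·55 and k·174 into factor pairs; take k = 6
k = 6: N1·N3 = 330 = 15·22, N2·N4 = 1044 = 12·87
achieved = 15·22/(12·87) = 55/174; |achieved − target| = 0 ≤ 11/3480 ✓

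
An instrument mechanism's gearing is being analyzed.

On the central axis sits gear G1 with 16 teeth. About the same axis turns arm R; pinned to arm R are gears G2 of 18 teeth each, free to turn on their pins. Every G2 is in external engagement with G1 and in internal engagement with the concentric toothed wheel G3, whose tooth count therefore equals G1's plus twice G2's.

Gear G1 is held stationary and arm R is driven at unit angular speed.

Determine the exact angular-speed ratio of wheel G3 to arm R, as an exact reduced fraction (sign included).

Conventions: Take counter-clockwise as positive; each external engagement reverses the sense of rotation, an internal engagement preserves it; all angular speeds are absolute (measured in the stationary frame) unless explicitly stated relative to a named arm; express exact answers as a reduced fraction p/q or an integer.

planetary set (16T centre, 18T on arm, 52T internal) — Willis relation
ring teeth: 16 + 2·18 = 52
16(ω_sun−ω_arm) = −52(ω_ring−ω_arm),  ω_sun = 0, ω_arm = 1
ω_ring = 1 − (16/52)(0−1) = 17/13
ω_out/ω_in = 17/13

17/13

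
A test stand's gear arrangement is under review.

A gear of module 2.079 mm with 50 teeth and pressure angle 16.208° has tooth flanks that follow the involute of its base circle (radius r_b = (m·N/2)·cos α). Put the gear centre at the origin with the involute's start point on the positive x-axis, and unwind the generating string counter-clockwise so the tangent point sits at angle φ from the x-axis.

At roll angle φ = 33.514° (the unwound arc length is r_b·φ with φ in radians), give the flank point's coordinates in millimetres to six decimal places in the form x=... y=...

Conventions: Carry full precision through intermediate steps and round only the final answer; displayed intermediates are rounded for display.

x=57.730736 y=3.216904

class = single-mesh tooth geometry [base-circle involute, m = 2.079, 50T]
pitch radius r_p = m·N/2 = 2.079·50/2 = 51.975000
base radius r_b = r_p·cos α = 51.975000·cos 16.208° = 49.909239
roll angle φ = 33.514° = 0.58492965 rad
x = r_b·(cos φ + φ·sin φ) = 57.730736
y = r_b·(sin φ − φ·cos φ) = 3.216904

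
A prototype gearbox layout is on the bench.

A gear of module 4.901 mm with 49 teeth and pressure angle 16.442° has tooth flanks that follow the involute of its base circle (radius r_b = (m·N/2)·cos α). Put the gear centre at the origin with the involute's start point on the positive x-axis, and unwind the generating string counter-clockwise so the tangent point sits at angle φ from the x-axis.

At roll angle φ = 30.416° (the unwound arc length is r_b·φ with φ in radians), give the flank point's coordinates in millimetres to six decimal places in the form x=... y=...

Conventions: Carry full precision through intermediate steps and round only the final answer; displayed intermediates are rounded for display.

x=130.266091 y=5.582725

topology: single-mesh involute geometry — m = 4.901, N = 49
pitch radius r_p = m·N/2 = 4.901·49/2 = 120.074500
base radius r_b = r_p·cos α = 120.074500·cos 16.442° = 115.164263
roll angle φ = 30.416° = 0.53085935 rad
x = r_b·(cos φ + φ·sin φ) = 130.266091
y = r_b·(sin φ − φ·cos φ) = 5.582725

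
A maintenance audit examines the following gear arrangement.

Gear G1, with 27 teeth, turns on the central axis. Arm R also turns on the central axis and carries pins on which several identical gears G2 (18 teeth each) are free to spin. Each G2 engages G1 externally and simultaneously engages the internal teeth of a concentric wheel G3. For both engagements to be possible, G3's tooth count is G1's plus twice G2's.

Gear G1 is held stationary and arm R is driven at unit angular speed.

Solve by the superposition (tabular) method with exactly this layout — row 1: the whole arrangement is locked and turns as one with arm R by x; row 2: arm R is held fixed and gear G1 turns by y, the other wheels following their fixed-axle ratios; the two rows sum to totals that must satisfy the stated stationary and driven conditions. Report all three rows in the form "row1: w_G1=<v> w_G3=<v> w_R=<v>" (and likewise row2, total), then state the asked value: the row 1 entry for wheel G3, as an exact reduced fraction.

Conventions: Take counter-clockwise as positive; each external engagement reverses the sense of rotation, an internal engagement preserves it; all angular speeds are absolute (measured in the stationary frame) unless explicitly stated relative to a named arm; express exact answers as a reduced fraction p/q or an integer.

recognized (axles ride arm R): planetary set, 27/18/63 teeth
superposition row 1 [locked train]: every member turns x
superposition row 2 [arm held]: sun y, ring −(27/63)·y, arm 0
boundary: total ω_sun = x + y = 0 and total ω_arm = x = 1  ⇒  y = -1, x = 1
row 2 ring = −(27/63)·(-1) = 3/7
totals (row 1 + row 2): sun 1 + (-1) = 0, ring 1 + 3/7 = 10/7, arm 1 + 0 = 1
asked cell (row1, ring) = 1

row1: w_G1=1 w_G3=1 w_R=1
row2: w_G1=-1 w_G3=3/7 w_R=0
total: w_G1=0 w_G3=10/7 w_R=1
asked value: 1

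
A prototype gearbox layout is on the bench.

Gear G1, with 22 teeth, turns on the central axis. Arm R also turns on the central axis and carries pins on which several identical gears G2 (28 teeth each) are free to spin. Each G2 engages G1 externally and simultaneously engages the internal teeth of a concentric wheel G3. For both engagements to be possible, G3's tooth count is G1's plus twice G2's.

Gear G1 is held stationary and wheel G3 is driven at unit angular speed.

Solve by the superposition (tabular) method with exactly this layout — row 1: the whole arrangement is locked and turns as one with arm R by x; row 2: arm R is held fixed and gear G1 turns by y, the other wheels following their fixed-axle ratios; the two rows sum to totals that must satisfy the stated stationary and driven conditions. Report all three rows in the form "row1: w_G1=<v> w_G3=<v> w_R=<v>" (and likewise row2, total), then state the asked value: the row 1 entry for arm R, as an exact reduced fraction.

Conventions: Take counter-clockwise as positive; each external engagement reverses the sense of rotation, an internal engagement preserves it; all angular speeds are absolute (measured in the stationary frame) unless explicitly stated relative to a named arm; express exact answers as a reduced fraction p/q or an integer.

row1: w_G1=39/50 w_G3=39/50 w_R=39/50
row2: w_G1=-39/50 w_G3=11/50 w_R=0
total: w_G1=0 w_G3=1 w_R=39/50
asked value: 39/50

topology: planetary set — G1 22T / G2 28T / G3 78T, arm = carrier (Willis)
row 1: whole set turns with the arm by x
row 2 (arm held, sun turns y): ω_ring = −(22/78)·y, ω_arm = 0
boundary: total ω_sun = x + y = 0 and total ω_ring = x − (22/78)·y = 1  ⇒  y = -39/50, x = 39/50
row 2 ring = −(22/78)·(-39/50) = 11/50
totals (row 1 + row 2): sun 39/50 + (-39/50) = 0, ring 39/50 + 11/50 = 1, arm 39/50 + 0 = 39/50
asked cell (row1, arm) = 39/50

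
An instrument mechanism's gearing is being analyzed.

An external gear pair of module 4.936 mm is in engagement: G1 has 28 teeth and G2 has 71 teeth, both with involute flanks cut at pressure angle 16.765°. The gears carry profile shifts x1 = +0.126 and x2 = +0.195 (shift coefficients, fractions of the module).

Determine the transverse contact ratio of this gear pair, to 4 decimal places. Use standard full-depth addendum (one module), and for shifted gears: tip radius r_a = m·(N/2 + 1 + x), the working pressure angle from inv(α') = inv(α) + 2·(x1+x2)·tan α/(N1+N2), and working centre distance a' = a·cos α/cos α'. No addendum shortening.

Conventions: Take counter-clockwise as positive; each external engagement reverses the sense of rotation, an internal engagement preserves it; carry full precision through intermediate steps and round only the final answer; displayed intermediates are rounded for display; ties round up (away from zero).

1.8325

recognized (one external pair, fixed centres): single-mesh tooth geometry, m = 4.936, N1 = 28, N2 = 71
base radii: r_b1 = 66.166795, r_b2 = 167.780088
tip radii: r_a1 = 74.661936, r_a2 = 181.126520
inv(α') = inv(16.765°) + 2·(+0.126+0.195)·tan α/(28+71) = 0.01060050  ⇒  α' = 17.91275°
a' = a·cos α / cos α' = 244.3320·cos 16.765°/cos 17.91275° = 245.864944
action lengths: √(r_a1²−r_b1²) = 34.588436, √(r_a2²−r_b2²) = 68.239713
base pitch p_b = π·m·cos α = 14.847794
CR = (34.588436 + 68.239713 − 245.864944·sin 17.91275°)/14.847794 = 1.832452
contact ratio ≈ 1.8325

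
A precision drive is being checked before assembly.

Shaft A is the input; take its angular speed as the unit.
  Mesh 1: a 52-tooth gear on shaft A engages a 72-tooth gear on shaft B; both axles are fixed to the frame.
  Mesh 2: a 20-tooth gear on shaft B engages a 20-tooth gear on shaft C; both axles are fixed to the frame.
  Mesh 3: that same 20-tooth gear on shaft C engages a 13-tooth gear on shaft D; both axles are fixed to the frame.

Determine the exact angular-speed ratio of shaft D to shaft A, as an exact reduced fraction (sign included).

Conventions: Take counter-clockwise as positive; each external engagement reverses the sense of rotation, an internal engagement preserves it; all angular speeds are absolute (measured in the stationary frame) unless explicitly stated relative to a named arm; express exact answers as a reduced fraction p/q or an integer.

-10/9

class = fixed-axis compound train [3 meshes; 3 ratios multiply, 3 sense flips]
mesh 1 [52T→72T]: running ratio 13/18, sense −
mesh 2 [20T→20T]: running ratio 13/18, sense +
mesh 3 [20T→13T]: running ratio 10/9, sense −
ω_out/ω_in = -10/9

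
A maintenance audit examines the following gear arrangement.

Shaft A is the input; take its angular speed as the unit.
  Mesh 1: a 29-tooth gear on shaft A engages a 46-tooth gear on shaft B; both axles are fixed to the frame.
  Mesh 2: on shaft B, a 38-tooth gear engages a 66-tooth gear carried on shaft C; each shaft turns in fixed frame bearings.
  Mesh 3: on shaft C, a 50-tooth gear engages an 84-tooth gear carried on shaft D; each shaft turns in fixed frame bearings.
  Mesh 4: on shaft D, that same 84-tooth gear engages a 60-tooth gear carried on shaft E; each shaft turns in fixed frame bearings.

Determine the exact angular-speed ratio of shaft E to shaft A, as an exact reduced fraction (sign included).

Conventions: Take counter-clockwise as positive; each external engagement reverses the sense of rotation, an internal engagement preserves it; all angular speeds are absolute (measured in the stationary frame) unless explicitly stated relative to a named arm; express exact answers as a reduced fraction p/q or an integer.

2755/9108

class = fixed-axis compound train [4 meshes; 4 ratios multiply, 4 sense flips]
mesh 1 [29T→46T]: running ratio 29/46, sense −
mesh 2 [38T→66T]: running ratio 551/1518, sense +
mesh 3 [50T→84T]: running ratio 13775/63756, sense −
mesh 4 [84T→60T]: running ratio 2755/9108, sense +
ω_out/ω_in = 2755/9108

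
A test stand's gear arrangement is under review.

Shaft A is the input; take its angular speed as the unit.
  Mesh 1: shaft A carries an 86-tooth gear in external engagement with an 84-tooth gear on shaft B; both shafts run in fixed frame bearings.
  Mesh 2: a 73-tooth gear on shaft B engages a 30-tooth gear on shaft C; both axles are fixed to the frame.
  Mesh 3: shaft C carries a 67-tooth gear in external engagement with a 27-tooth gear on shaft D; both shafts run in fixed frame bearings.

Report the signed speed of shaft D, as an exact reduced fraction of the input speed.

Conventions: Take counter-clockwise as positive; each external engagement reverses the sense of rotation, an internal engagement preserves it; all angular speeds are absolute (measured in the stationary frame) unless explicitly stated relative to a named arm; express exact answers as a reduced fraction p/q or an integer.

3-mesh fixed-axis compound train (all bearings frame-fixed)
mesh 1 [86T→84T]: |ω|/ω_in = 1×86/84 = 43/42, sense flips to −
mesh 2 [73T→30T]: |ω|/ω_in = (43/42)×73/30 = 3139/1260, sense flips to +
mesh 3 [67T→27T]: |ω|/ω_in = (3139/1260)×67/27 = 210313/34020, sense flips to −
signed output speed (× input speed) = -210313/34020

-210313/34020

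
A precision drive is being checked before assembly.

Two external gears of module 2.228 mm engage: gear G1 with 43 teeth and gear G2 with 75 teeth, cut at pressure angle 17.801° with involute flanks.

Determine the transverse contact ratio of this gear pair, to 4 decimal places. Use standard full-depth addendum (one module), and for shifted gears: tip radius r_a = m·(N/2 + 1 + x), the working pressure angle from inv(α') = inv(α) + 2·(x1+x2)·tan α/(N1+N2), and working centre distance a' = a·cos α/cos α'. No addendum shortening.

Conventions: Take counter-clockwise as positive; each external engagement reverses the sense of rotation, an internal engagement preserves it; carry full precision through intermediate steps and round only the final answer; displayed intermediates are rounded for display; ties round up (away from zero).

1.9068

topology: single-mesh involute geometry — m = 2.228, 43T/75T pair
base radii: r_b1 = 45.608647, r_b2 = 79.549965
tip radii: r_a1 = 50.130000, r_a2 = 85.778000
no profile shift: α' = α, a' = a
action lengths: √(r_a1²−r_b1²) = 20.805486, √(r_a2²−r_b2²) = 32.088446
base pitch p_b = π·m·cos α = 6.664362
CR = (20.805486 + 32.088446 − 131.452000·sin 17.80100°)/6.664362 = 1.906782
contact ratio ≈ 1.9068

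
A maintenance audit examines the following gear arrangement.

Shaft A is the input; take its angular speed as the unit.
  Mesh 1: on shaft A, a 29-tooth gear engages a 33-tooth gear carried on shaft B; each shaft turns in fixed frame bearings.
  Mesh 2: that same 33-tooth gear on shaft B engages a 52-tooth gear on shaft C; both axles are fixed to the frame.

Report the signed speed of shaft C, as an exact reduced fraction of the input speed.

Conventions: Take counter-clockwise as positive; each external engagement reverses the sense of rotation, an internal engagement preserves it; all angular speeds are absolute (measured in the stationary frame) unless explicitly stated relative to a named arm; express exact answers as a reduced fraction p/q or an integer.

29/52

2-mesh fixed-axis compound train (all bearings frame-fixed)
mesh 1 [29T→33T]: |ω|/ω_in = 1×29/33 = 29/33, sense flips to −
mesh 2 [33T→52T]: |ω|/ω_in = (29/33)×33/52 = 29/52, sense flips to +
signed output speed (× input speed) = 29/52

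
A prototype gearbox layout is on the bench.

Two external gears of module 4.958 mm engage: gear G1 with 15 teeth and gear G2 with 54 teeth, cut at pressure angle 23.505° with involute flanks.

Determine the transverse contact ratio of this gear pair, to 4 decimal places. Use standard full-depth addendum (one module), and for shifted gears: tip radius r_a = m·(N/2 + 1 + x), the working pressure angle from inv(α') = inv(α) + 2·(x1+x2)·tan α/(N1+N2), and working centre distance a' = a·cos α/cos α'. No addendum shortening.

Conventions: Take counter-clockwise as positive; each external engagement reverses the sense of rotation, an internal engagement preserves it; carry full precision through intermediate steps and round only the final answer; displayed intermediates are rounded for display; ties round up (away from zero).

topology: single-mesh involute geometry — m = 4.958, 15T/54T pair
base radii: r_b1 = 34.099585, r_b2 = 122.758505
tip radii: r_a1 = 42.143000, r_a2 = 138.824000
no profile shift: α' = α, a' = a
action lengths: √(r_a1²−r_b1²) = 24.763900, √(r_a2²−r_b2²) = 64.826325
base pitch p_b = π·m·cos α = 14.283601
CR = (24.763900 + 64.826325 − 171.051000·sin 23.50500°)/14.283601 = 1.496129
contact ratio ≈ 1.4961

1.4961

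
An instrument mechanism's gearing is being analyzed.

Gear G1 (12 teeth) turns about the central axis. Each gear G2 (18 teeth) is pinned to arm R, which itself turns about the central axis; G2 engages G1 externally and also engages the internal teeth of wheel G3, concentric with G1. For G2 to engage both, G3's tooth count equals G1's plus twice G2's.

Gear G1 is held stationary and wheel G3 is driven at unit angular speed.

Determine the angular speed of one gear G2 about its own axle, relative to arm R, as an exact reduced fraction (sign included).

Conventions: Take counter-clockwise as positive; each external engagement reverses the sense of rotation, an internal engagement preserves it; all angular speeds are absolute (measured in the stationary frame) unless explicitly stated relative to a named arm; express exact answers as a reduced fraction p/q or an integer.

planetary set (12T centre, 18T on arm, 48T internal) — Willis relation
ring teeth: 12 + 2·18 = 48
12(ω_sun−ω_arm) = −48(ω_ring−ω_arm),  ω_sun = 0, ω_ring = 1
12(0−ω_arm) = −48(1−ω_arm)  ⇒  60·ω_arm = 48  ⇒  ω_arm = 4/5
sun–planet mesh: 12·(0−4/5) = −18·(ω_p−ω_arm)  ⇒  ω_p−ω_arm = 8/15
exact speed ratio = 8/15

8/15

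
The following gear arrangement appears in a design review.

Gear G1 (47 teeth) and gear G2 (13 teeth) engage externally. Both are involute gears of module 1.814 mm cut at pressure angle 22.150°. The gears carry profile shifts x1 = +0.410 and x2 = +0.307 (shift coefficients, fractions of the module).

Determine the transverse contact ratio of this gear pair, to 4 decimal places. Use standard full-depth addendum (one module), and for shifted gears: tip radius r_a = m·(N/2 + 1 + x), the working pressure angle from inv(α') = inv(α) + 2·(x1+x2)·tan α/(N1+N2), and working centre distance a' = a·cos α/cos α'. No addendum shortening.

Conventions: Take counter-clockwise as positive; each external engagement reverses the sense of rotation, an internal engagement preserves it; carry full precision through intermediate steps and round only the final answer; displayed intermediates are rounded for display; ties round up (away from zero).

topology: single-mesh involute geometry — m = 1.814, 47T/13T pair
base radii: r_b1 = 39.482978, r_b2 = 10.920824
tip radii: r_a1 = 45.186740, r_a2 = 14.161898
inv(α') = inv(22.150°) + 2·(+0.410+0.307)·tan α/(47+13) = 0.03021346  ⇒  α' = 25.06257°
a' = a·cos α / cos α' = 54.4200·cos 22.150°/cos 25.06257° = 55.642808
action lengths: √(r_a1²−r_b1²) = 21.975803, √(r_a2²−r_b2²) = 9.016372
base pitch p_b = π·m·cos α = 5.278274
CR = (21.975803 + 9.016372 − 55.642808·sin 25.06257°)/5.278274 = 1.406038
contact ratio ≈ 1.4060

1.4060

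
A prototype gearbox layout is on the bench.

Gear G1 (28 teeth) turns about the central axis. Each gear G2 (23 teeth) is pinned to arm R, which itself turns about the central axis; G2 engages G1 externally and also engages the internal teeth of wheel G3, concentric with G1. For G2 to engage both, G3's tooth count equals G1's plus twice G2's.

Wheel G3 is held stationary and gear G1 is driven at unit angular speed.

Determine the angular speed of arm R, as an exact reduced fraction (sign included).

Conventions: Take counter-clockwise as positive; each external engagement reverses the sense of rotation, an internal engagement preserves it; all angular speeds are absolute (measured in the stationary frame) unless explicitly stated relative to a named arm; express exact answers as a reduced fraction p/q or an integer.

topology: planetary set — G1 28T / G2 23T / G3 74T, arm = carrier (Willis)
ring teeth: 28 + 2·23 = 74
28(ω_sun−ω_arm) = −74(ω_ring−ω_arm),  ω_ring = 0, ω_sun = 1
28(1−ω_arm) = −74(0−ω_arm)  ⇒  102·ω_arm = 28  ⇒  ω_arm = 14/51
exact speed ratio = 14/51

14/51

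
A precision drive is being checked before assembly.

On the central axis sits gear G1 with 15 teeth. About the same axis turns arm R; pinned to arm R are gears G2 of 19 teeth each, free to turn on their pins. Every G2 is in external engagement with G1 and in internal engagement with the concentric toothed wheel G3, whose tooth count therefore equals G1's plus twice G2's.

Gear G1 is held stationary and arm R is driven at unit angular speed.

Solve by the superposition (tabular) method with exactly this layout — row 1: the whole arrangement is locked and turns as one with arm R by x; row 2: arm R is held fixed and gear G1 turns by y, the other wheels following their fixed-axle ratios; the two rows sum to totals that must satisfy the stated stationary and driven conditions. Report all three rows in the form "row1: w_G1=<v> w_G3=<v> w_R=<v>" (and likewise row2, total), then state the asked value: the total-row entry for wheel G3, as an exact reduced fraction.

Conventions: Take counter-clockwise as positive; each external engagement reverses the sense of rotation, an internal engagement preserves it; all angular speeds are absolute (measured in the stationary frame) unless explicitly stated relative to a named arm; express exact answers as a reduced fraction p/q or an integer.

recognized (axles ride arm R): planetary set, 15/19/53 teeth
superposition row 1 [locked train]: every member turns x
row 2 — arm fixed, fixed-axis ratios: sun y, ring −(15/53)·y, arm 0
boundary: total ω_sun = x + y = 0 and total ω_arm = x = 1  ⇒  y = -1, x = 1
row 2 ring = −(15/53)·(-1) = 15/53
totals (row 1 + row 2): sun 1 + (-1) = 0, ring 1 + 15/53 = 68/53, arm 1 + 0 = 1
asked cell (total, ring) = 68/53

row1: w_G1=1 w_G3=1 w_R=1
row2: w_G1=-1 w_G3=15/53 w_R=0
total: w_G1=0 w_G3=68/53 w_R=1
asked value: 68/53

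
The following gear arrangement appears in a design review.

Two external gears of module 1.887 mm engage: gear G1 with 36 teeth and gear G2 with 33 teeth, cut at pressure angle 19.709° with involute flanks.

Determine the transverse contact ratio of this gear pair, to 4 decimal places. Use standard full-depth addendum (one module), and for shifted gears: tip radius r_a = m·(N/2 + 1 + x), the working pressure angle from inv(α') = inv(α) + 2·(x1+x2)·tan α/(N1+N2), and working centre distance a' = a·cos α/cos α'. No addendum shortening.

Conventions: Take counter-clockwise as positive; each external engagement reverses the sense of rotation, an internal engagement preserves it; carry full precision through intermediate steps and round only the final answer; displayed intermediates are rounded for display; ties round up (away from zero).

single-mesh involute tooth geometry (36T engaging 33T at module 1.887)
base radii: r_b1 = 31.976190, r_b2 = 29.311507
tip radii: r_a1 = 35.853000, r_a2 = 33.022500
no profile shift: α' = α, a' = a
action lengths: √(r_a1²−r_b1²) = 16.216069, √(r_a2²−r_b2²) = 15.209242
base pitch p_b = π·m·cos α = 5.580898
CR = (16.216069 + 15.209242 − 65.101500·sin 19.70900°)/5.580898 = 1.696909
contact ratio ≈ 1.6969

1.6969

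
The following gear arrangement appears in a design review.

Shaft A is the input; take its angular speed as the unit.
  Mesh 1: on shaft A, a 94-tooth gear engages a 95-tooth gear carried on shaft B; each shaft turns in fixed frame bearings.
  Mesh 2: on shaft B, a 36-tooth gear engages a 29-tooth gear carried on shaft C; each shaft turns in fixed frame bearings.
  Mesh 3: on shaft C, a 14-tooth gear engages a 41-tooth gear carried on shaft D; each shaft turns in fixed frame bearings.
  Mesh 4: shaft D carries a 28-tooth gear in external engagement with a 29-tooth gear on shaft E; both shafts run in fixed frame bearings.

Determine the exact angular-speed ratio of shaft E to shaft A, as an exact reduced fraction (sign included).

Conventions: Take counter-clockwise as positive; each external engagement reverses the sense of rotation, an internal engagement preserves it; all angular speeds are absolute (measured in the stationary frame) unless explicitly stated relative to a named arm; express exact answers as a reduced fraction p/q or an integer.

class = fixed-axis compound train [4 meshes; 4 ratios multiply, 4 sense flips]
mesh 1 [94T→95T]: running ratio 94/95, sense −
mesh 2 [36T→29T]: running ratio 3384/2755, sense +
mesh 3 [14T→41T]: running ratio 47376/112955, sense −
mesh 4 [28T→29T]: running ratio 1326528/3275695, sense +
ω_out/ω_in = 1326528/3275695

1326528/3275695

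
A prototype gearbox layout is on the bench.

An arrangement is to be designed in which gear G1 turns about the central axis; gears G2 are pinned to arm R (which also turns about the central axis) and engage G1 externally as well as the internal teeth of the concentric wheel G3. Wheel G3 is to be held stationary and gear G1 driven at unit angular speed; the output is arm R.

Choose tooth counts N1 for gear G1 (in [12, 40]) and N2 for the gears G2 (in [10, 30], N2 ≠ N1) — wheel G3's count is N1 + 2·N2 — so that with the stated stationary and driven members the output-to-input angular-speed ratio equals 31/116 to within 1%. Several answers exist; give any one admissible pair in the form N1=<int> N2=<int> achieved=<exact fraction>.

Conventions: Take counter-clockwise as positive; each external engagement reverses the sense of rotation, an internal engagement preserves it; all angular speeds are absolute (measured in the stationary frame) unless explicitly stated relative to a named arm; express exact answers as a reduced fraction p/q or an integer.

N1=31 N2=27 achieved=31/116

topology: planetary set — design target 31/116, arm = carrier (Willis)
Willis with ω_ring = 0: ω_arm/ω_sun = N1/(N1+N3); set equal to 31/116  ⇒  N3/N1 = 1/(31/116) − 1 = 85/31
N3 = N1 + 2·N2  ⇒  N2/N1 = (N3/N1 − 1)/2 = (85/31 − 1)/2 = 27/31
smallest multiple with N1 ≥ 12 and N2 ≥ 10: k = 1  ⇒  N1 = 1·31 = 31, N2 = 1·27 = 27 (N1 ≤ 40, N2 ≤ 30, N2 ≠ N1 ✓), N3 = 31 + 2·27 = 85
check: N1/(N1+N3) with N1 = 31, N3 = 85 gives 31/116; |achieved − target| = 0 ≤ 31/11600 ✓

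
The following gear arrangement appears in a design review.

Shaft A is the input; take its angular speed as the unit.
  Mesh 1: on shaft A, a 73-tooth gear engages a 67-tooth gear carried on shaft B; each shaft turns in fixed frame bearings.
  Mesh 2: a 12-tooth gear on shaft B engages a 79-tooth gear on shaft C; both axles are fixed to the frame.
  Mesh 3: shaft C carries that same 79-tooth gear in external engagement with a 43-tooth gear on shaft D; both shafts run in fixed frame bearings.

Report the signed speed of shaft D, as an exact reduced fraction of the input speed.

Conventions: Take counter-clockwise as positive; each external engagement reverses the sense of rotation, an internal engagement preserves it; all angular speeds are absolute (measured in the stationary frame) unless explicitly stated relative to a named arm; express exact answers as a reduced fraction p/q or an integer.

3-mesh fixed-axis compound train (all bearings frame-fixed)
mesh 1 [73T→67T]: |ω|/ω_in = 1×73/67 = 73/67, sense flips to −
mesh 2 [12T→79T]: |ω|/ω_in = (73/67)×12/79 = 876/5293, sense flips to +
mesh 3 [79T→43T]: |ω|/ω_in = (876/5293)×79/43 = 876/2881, sense flips to −
signed output speed (× input speed) = -876/2881

-876/2881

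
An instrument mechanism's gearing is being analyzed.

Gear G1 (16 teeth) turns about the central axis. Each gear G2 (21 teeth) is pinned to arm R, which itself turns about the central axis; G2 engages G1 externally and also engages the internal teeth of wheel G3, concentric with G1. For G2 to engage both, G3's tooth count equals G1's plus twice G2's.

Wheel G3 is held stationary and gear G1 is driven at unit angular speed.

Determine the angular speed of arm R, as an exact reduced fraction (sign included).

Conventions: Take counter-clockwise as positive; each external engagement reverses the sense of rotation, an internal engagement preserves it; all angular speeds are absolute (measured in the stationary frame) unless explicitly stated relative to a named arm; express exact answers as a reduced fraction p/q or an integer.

topology: planetary set — G1 16T / G2 21T / G3 58T, arm = carrier (Willis)
ring teeth: 16 + 2·21 = 58
16(ω_sun−ω_arm) = −58(ω_ring−ω_arm),  ω_ring = 0, ω_sun = 1
16(1−ω_arm) = −58(0−ω_arm)  ⇒  74·ω_arm = 16  ⇒  ω_arm = 8/37
exact speed ratio = 8/37

8/37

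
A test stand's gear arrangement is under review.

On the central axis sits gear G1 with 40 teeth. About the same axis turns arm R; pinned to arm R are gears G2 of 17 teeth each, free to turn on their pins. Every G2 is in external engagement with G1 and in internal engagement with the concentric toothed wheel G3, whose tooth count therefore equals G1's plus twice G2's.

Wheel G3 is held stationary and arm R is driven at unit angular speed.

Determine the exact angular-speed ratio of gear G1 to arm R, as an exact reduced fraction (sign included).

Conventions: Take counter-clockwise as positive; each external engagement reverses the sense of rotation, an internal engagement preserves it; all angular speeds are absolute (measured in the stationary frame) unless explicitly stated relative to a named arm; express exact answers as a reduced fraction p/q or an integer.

57/20

planetary set (40T centre, 17T on arm, 74T internal) — Willis relation
ring teeth: 40 + 2·17 = 74
40(ω_sun−ω_arm) = −74(ω_ring−ω_arm),  ω_ring = 0, ω_arm = 1
ω_sun = 1 − (74/40)(0−1) = 57/20
ω_out/ω_in = 57/20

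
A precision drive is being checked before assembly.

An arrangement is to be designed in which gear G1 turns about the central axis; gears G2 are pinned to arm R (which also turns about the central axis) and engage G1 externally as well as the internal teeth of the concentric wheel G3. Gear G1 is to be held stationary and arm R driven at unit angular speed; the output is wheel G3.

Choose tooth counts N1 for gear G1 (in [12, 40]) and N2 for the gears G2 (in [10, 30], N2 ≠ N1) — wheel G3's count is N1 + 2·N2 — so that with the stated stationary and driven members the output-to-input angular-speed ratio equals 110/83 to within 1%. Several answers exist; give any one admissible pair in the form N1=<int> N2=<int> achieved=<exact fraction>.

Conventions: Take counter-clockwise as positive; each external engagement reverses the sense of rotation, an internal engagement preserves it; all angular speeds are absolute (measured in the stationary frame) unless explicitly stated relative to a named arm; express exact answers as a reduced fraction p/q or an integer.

topology: planetary set — design target 110/83, arm = carrier (Willis)
Willis with ω_sun = 0: ω_ring/ω_arm = (N1+N3)/N3; set equal to 110/83  ⇒  N3/N1 = 1/(110/83 − 1) = 83/27
N3 = N1 + 2·N2  ⇒  N2/N1 = (N3/N1 − 1)/2 = (83/27 − 1)/2 = 28/27
smallest multiple with N1 ≥ 12 and N2 ≥ 10: k = 1  ⇒  N1 = 1·27 = 27, N2 = 1·28 = 28 (N1 ≤ 40, N2 ≤ 30, N2 ≠ N1 ✓), N3 = 27 + 2·28 = 83
check: (N1+N3)/N3 with N1 = 27, N3 = 83 gives 110/83; |achieved − target| = 0 ≤ 11/830 ✓

N1=27 N2=28 achieved=110/83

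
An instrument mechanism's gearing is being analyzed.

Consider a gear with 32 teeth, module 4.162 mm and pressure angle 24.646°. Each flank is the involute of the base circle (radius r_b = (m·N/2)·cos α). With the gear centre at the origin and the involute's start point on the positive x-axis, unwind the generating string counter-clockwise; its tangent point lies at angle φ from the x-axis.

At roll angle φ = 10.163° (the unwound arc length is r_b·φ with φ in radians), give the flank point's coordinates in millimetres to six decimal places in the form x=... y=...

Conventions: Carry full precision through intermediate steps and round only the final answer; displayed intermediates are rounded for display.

x=61.470254 y=0.112240

topology: single-mesh involute geometry — m = 4.162, N = 32
pitch radius r_p = m·N/2 = 4.162·32/2 = 66.592000
base radius r_b = r_p·cos α = 66.592000·cos 24.646° = 60.525576
roll angle φ = 10.163° = 0.17737781 rad
x = r_b·(cos φ + φ·sin φ) = 61.470254
y = r_b·(sin φ − φ·cos φ) = 0.112240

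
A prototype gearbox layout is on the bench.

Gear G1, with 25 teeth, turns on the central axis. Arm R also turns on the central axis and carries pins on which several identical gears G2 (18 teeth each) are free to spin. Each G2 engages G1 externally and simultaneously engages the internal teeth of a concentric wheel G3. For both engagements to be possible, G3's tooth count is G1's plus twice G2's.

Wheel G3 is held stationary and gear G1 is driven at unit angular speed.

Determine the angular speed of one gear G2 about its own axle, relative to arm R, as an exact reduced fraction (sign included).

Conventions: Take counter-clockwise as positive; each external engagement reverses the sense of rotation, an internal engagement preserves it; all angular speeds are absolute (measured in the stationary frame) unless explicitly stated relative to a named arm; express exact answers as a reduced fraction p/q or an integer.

-1525/1548

planetary set (25T centre, 18T on arm, 61T internal) — Willis relation
ring teeth: 25 + 2·18 = 61
25(ω_sun−ω_arm) = −61(ω_ring−ω_arm),  ω_ring = 0, ω_sun = 1
25(1−ω_arm) = −61(0−ω_arm)  ⇒  86·ω_arm = 25  ⇒  ω_arm = 25/86
sun–planet mesh: 25·(1−25/86) = −18·(ω_p−ω_arm)  ⇒  ω_p−ω_arm = -1525/1548
exact speed ratio = -1525/1548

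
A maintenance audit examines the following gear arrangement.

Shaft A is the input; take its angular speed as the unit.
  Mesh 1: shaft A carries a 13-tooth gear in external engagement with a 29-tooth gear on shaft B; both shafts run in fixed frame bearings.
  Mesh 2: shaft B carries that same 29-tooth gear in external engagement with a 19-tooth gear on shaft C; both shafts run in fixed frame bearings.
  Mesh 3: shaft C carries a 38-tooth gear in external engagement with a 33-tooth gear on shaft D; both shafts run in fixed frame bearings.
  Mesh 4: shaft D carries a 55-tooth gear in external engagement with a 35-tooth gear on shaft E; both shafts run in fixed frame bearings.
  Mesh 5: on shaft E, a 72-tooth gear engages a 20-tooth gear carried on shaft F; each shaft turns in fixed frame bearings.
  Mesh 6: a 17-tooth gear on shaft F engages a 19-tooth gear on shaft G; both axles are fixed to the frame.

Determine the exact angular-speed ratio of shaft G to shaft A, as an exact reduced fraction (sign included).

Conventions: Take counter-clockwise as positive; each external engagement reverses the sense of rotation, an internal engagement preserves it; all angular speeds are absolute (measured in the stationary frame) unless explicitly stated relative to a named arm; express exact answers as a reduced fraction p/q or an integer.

class = fixed-axis compound train [6 meshes; 6 ratios multiply, 6 sense flips]
mesh 1 [13T→29T]: running ratio 13/29, sense −
mesh 2 [29T→19T]: running ratio 13/19, sense +
mesh 3 [38T→33T]: running ratio 26/33, sense −
mesh 4 [55T→35T]: running ratio 26/21, sense +
mesh 5 [72T→20T]: running ratio 156/35, sense −
mesh 6 [17T→19T]: running ratio 2652/665, sense +
ω_out/ω_in = 2652/665

2652/665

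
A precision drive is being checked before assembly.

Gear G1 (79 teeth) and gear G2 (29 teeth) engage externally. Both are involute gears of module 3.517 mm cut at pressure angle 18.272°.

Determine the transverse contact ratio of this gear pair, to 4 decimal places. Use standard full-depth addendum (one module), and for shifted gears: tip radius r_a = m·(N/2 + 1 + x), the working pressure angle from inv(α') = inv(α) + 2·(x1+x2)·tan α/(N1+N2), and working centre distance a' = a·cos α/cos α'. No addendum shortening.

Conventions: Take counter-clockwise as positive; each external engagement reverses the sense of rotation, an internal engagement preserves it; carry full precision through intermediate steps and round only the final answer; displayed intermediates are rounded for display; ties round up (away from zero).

1.8316

topology: single-mesh involute geometry — m = 3.517, 79T/29T pair
base radii: r_b1 = 131.916913, r_b2 = 48.425196
tip radii: r_a1 = 142.438500, r_a2 = 54.513500
no profile shift: α' = α, a' = a
action lengths: √(r_a1²−r_b1²) = 53.727595, √(r_a2²−r_b2²) = 25.034418
base pitch p_b = π·m·cos α = 10.491879
CR = (53.727595 + 25.034418 − 189.918000·sin 18.27200°)/10.491879 = 1.831638
contact ratio ≈ 1.8316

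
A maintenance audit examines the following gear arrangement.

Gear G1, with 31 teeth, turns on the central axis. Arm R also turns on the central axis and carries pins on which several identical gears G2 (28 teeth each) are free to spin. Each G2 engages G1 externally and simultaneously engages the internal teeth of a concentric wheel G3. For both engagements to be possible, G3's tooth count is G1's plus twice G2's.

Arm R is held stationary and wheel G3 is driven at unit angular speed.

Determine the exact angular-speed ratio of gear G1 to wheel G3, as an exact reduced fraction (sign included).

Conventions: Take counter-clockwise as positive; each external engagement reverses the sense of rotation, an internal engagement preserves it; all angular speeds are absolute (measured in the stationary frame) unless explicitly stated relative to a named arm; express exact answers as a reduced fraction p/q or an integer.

-87/31

class = planetary set [G3 = 31+2·28 = 87; Willis about the carrier]
ring teeth: 31 + 2·28 = 87
31(ω_sun−ω_arm) = −87(ω_ring−ω_arm),  ω_arm = 0, ω_ring = 1
ω_sun = 0 − (87/31)(1−0) = -87/31
ω_out/ω_in = -87/31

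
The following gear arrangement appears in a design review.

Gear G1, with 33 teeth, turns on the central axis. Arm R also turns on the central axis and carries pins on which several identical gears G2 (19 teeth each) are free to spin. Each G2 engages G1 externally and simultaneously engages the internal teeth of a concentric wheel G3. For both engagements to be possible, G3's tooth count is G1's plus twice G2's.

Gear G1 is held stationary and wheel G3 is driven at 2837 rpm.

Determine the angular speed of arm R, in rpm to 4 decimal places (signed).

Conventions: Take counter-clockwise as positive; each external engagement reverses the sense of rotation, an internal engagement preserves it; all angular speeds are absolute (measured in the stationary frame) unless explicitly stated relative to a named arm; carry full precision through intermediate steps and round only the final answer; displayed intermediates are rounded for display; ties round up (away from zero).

+1936.7981 rpm

recognized (axles ride arm R): planetary set, 33/19/71 teeth
normalise by the input: solve with ω_ring = 1, then scale by 2837 rpm
ring teeth: 33 + 2·19 = 71
33(ω_sun−ω_arm) = −71(ω_ring−ω_arm),  ω_sun = 0, ω_ring = 1
33(0−ω_arm) = −71(1−ω_arm)  ⇒  104·ω_arm = 71  ⇒  ω_arm = 71/104
scale: ω_arm = 71/104 × 2837 rpm = +1936.7981 rpm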